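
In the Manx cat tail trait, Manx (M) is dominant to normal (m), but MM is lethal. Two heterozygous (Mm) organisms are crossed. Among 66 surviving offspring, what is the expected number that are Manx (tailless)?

Cross: Mm × Mm
Punnett square offspring (before lethality): 1 MM, 2 Mm, 1 mm
The MM genotype is lethal (embryos die); surviving offspring: 2 Mm, 1 mm
Manx (tailless): 2 out of 3 → fraction 2/3
Expected count = 2/3 × 66 = 44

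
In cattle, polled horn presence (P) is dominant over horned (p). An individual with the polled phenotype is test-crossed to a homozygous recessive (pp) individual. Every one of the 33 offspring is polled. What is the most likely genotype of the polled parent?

Test cross: ? × pp
All offspring are polled.
If the unknown parent were heterozygous (Pp), about half of 33 offspring would be horned; none are. The unknown parent is most likely homozygous dominant (PP).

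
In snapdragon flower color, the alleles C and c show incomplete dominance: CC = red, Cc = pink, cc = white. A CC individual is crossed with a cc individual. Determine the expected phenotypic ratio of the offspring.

Punnett square for CC × cc:
Offspring genotypes: 4 Cc
Phenotype counts: 4 pink
Ratio: all pink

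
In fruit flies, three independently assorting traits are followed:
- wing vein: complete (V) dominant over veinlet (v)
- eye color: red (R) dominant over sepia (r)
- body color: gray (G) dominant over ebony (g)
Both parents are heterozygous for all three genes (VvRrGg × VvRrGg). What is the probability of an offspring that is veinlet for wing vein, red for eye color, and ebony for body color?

Trihybrid cross: VvRrGg × VvRrGg
Each trait segregates independently with a 3:1 phenotypic ratio, so each gene contributes 3/4 (dominant) or 1/4 (recessive).
Target: veinlet (wing vein), red (eye color), ebony (body color)
Probability = product of independent per-trait probabilities
= 1/4 × 3/4 × 1/4 = 3/64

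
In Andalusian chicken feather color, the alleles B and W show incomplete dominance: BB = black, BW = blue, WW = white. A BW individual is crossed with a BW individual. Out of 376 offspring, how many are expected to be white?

Punnett square for BW × BW:
Offspring genotypes: 1 BB, 2 BW, 1 WW
Phenotype counts: 1 black, 2 blue, 1 white
white: 1 out of 4 → fraction 1/4
Expected count = 1/4 × 376 = 94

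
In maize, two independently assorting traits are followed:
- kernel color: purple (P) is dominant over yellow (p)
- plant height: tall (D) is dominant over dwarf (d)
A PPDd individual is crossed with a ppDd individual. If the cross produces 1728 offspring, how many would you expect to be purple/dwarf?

Dihybrid cross PPDd × ppDd — consider each gene separately:
kernel color: PP × pp → 4 Pp → 4 P_ (out of 4)
plant height: Dd × Dd → 1 DD, 2 Dd, 1 dd → 3 D_ : 1 dd (out of 4)
Combine (counts out of 4 × 4 = 16): purple/tall (P_D_) = 4×3 = 12; purple/dwarf (P_dd) = 4×1 = 4
Phenotype counts (out of 16): 12 purple/tall, 4 purple/dwarf
purple/dwarf: 4 out of 16 → fraction 1/4
Expected count = 1/4 × 1728 = 432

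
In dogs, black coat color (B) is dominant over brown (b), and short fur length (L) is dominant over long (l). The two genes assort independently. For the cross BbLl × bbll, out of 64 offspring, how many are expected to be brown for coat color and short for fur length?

Dihybrid cross BbLl × bbll — consider each gene separately:
coat color: Bb × bb → 2 Bb, 2 bb → 2 B_ : 2 bb (out of 4)
fur length: Ll × ll → 2 Ll, 2 ll → 2 L_ : 2 ll (out of 4)
Looking for: brown (bb) and short (L_)
P(brown) = 2/4, P(short) = 2/4
P(both) = 2/4 × 2/4 = 4/16 = 1/4
Expected count = 1/4 × 64 = 16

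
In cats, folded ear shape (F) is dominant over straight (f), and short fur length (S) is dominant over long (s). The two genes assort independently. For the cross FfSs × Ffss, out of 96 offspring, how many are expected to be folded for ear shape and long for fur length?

Dihybrid cross FfSs × Ffss — consider each gene separately:
ear shape: Ff × Ff → 1 FF, 2 Ff, 1 ff → 3 F_ : 1 ff (out of 4)
fur length: Ss × ss → 2 Ss, 2 ss → 2 S_ : 2 ss (out of 4)
Looking for: folded (F_) and long (ss)
P(folded) = 3/4, P(long) = 2/4
P(both) = 3/4 × 2/4 = 6/16 = 3/8
Expected count = 3/8 × 96 = 36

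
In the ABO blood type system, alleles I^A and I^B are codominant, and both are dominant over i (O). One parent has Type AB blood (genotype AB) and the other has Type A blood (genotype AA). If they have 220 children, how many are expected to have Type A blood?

Cross: AB × AA
Possible offspring genotypes: 2 AA, 2 AB
Blood type counts: 2 Type A, 2 Type AB
Probability of Type A: 2/4 = 1/2
Expected count = 1/2 × 220 = 110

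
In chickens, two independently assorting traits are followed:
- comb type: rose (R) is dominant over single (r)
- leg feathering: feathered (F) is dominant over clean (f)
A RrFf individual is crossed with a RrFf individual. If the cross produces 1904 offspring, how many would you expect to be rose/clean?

Dihybrid cross RrFf × RrFf — consider each gene separately:
comb type: Rr × Rr → 1 RR, 2 Rr, 1 rr → 3 R_ : 1 rr (out of 4)
leg feathering: Ff × Ff → 1 FF, 2 Ff, 1 ff → 3 F_ : 1 ff (out of 4)
Combine (counts out of 4 × 4 = 16): rose/feathered (R_F_) = 3×3 = 9; rose/clean (R_ff) = 3×1 = 3; single/feathered (rrF_) = 1×3 = 3; single/clean (rrff) = 1×1 = 1
Phenotype counts (out of 16): 9 rose/feathered, 3 rose/clean, 3 single/feathered, 1 single/clean
rose/clean: 3 out of 16 → fraction 3/16
Expected count = 3/16 × 1904 = 357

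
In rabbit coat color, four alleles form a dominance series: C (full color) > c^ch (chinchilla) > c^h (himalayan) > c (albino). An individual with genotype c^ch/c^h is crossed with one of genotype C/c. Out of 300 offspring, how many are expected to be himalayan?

Cross: c^ch/c^h × C/c
Allele dominance: C > c^ch > c^h > c
Offspring genotypes: 1 C/c^ch, 1 c^ch/c, 1 C/c^h, 1 c^h/c
Phenotype counts: 2 full color, 1 chinchilla, 1 himalayan
himalayan: 1 out of 4 → fraction 1/4
Expected count = 1/4 × 300 = 75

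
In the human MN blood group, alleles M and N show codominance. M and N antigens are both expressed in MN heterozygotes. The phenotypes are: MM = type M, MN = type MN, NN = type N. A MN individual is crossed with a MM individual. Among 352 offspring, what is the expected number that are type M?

Punnett square for MN × MM:
Offspring genotypes: 2 MM, 2 MN
Phenotype counts: 2 type M, 2 type MN
type M: 2 out of 4 → fraction 1/2
Expected count = 1/2 × 352 = 176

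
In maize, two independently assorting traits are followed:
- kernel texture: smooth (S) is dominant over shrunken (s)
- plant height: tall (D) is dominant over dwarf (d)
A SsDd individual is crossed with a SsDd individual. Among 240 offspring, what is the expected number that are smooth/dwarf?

Dihybrid cross SsDd × SsDd — consider each gene separately:
kernel texture: Ss × Ss → 1 SS, 2 Ss, 1 ss → 3 S_ : 1 ss (out of 4)
plant height: Dd × Dd → 1 DD, 2 Dd, 1 dd → 3 D_ : 1 dd (out of 4)
Combine (counts out of 4 × 4 = 16): smooth/tall (S_D_) = 3×3 = 9; smooth/dwarf (S_dd) = 3×1 = 3; shrunken/tall (ssD_) = 1×3 = 3; shrunken/dwarf (ssdd) = 1×1 = 1
Phenotype counts (out of 16): 9 smooth/tall, 3 smooth/dwarf, 3 shrunken/tall, 1 shrunken/dwarf
smooth/dwarf: 3 out of 16 → fraction 3/16
Expected count = 3/16 × 240 = 45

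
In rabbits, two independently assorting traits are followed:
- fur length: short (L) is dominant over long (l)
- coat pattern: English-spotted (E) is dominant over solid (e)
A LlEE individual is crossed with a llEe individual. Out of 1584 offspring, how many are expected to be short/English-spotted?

Dihybrid cross LlEE × llEe — consider each gene separately:
fur length: Ll × ll → 2 Ll, 2 ll → 2 L_ : 2 ll (out of 4)
coat pattern: EE × Ee → 2 EE, 2 Ee → 4 E_ (out of 4)
Combine (counts out of 4 × 4 = 16): short/English-spotted (L_E_) = 2×4 = 8; long/English-spotted (llE_) = 2×4 = 8
Phenotype counts (out of 16): 8 short/English-spotted, 8 long/English-spotted
short/English-spotted: 8 out of 16 → fraction 1/2
Expected count = 1/2 × 1584 = 792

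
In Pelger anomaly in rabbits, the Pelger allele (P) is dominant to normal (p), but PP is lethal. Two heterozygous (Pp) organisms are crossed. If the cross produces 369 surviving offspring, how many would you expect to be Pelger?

Cross: Pp × Pp
Punnett square offspring (before lethality): 1 PP, 2 Pp, 1 pp
The PP genotype is lethal (embryos die); surviving offspring: 2 Pp, 1 pp
Pelger: 2 out of 3 → fraction 2/3
Expected count = 2/3 × 369 = 246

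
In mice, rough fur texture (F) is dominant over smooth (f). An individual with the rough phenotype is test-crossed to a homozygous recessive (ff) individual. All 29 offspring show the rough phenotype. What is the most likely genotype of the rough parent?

Test cross: ? × ff
All offspring are rough.
If the unknown parent were heterozygous (Ff), about half of 29 offspring would be smooth; none are. The unknown parent is most likely homozygous dominant (FF).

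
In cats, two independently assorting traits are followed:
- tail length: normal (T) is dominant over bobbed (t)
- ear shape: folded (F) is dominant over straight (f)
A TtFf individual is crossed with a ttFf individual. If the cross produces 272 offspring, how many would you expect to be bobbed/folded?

Dihybrid cross TtFf × ttFf — consider each gene separately:
tail length: Tt × tt → 2 Tt, 2 tt → 2 T_ : 2 tt (out of 4)
ear shape: Ff × Ff → 1 FF, 2 Ff, 1 ff → 3 F_ : 1 ff (out of 4)
Combine (counts out of 4 × 4 = 16): normal/folded (T_F_) = 2×3 = 6; normal/straight (T_ff) = 2×1 = 2; bobbed/folded (ttF_) = 2×3 = 6; bobbed/straight (ttff) = 2×1 = 2
Phenotype counts (out of 16): 6 normal/folded, 2 normal/straight, 6 bobbed/folded, 2 bobbed/straight
bobbed/folded: 6 out of 16 → fraction 3/8
Expected count = 3/8 × 272 = 102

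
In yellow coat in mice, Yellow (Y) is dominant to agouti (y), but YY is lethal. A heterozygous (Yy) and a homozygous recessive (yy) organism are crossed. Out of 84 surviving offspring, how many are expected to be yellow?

Cross: Yy × yy
Punnett square offspring (before lethality): 2 Yy, 2 yy
No YY offspring are produced in this cross.
yellow: 2 out of 4 → fraction 1/2
Expected count = 1/2 × 84 = 42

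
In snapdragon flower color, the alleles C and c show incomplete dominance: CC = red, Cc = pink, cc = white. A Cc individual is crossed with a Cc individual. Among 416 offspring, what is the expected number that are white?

Punnett square for Cc × Cc:
Offspring genotypes: 1 CC, 2 Cc, 1 cc
Phenotype counts: 1 red, 2 pink, 1 white
white: 1 out of 4 → fraction 1/4
Expected count = 1/4 × 416 = 104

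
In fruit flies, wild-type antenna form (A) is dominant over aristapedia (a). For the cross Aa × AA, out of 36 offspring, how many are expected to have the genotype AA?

Punnett square for Aa × AA:
Offspring genotypes: 2 AA, 2 Aa
Total offspring: 4
Count with target: 2
Probability: 2/4 = 1/2
Expected count = 1/2 × 36 = 18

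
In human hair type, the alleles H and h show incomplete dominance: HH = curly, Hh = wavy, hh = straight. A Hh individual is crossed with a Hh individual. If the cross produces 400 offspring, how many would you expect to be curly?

Punnett square for Hh × Hh:
Offspring genotypes: 1 HH, 2 Hh, 1 hh
Phenotype counts: 1 curly, 2 wavy, 1 straight
curly: 1 out of 4 → fraction 1/4
Expected count = 1/4 × 400 = 100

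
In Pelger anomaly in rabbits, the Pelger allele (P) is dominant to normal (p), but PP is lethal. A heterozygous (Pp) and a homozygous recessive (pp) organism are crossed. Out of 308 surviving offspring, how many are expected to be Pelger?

Cross: Pp × pp
Punnett square offspring (before lethality): 2 Pp, 2 pp
No PP offspring are produced in this cross.
Pelger: 2 out of 4 → fraction 1/2
Expected count = 1/2 × 308 = 154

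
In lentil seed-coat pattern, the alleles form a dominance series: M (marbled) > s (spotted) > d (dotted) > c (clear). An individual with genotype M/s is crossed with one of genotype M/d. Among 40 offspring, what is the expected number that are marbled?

Cross: M/s × M/d
Allele dominance: M > s > d > c
Offspring genotypes: 1 M/M, 1 M/d, 1 M/s, 1 s/d
Phenotype counts: 3 marbled, 1 spotted
marbled: 3 out of 4 → fraction 3/4
Expected count = 3/4 × 40 = 30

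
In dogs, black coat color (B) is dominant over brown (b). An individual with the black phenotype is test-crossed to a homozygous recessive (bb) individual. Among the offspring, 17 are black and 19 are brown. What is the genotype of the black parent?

Test cross: ? × bb
Offspring: 17 black, 19 brown — approximately 1:1.
A 1:1 ratio in a test cross indicates the unknown parent is heterozygous (Bb).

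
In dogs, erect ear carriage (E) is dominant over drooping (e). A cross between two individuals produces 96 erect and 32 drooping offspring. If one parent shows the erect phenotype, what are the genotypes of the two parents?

Observed offspring: 96 erect, 32 drooping
The observed ratio simplifies to 3:1. Drooping (ee) offspring appear, so each parent must contribute one e allele. The parent stated to show erect carries E, so it is Ee. The other parent is then either Ee or ee: Ee × ee would give a 1:1 split, whereas Ee × Ee gives 3:1 — matching the data. So both parents are heterozygous (Ee × Ee).
Parent genotypes: Ee × Ee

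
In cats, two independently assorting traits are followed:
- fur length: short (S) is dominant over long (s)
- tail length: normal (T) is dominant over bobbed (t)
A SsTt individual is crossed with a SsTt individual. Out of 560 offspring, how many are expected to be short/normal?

Dihybrid cross SsTt × SsTt — consider each gene separately:
fur length: Ss × Ss → 1 SS, 2 Ss, 1 ss → 3 S_ : 1 ss (out of 4)
tail length: Tt × Tt → 1 TT, 2 Tt, 1 tt → 3 T_ : 1 tt (out of 4)
Combine (counts out of 4 × 4 = 16): short/normal (S_T_) = 3×3 = 9; short/bobbed (S_tt) = 3×1 = 3; long/normal (ssT_) = 1×3 = 3; long/bobbed (sstt) = 1×1 = 1
Phenotype counts (out of 16): 9 short/normal, 3 short/bobbed, 3 long/normal, 1 long/bobbed
short/normal: 9 out of 16 → fraction 9/16
Expected count = 9/16 × 560 = 315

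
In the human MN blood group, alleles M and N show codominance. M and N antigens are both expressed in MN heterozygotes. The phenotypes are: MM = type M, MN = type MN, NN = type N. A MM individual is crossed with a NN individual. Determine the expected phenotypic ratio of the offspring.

Punnett square for MM × NN:
Offspring genotypes: 4 MN
Phenotype counts: 4 type MN
Ratio: all type MN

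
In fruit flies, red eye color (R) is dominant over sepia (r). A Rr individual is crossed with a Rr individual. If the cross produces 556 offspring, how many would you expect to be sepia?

Punnett square for Rr × Rr:
Offspring genotypes: 1 RR, 2 Rr, 1 rr
red: 3, sepia: 1
sepia: 1 out of 4 → fraction 1/4
Expected count = 1/4 × 556 = 139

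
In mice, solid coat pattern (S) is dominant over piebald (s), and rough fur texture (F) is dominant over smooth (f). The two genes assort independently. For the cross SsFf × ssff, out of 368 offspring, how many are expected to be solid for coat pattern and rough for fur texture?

Dihybrid cross SsFf × ssff — consider each gene separately:
coat pattern: Ss × ss → 2 Ss, 2 ss → 2 S_ : 2 ss (out of 4)
fur texture: Ff × ff → 2 Ff, 2 ff → 2 F_ : 2 ff (out of 4)
Looking for: solid (S_) and rough (F_)
P(solid) = 2/4, P(rough) = 2/4
P(both) = 2/4 × 2/4 = 4/16 = 1/4
Expected count = 1/4 × 368 = 92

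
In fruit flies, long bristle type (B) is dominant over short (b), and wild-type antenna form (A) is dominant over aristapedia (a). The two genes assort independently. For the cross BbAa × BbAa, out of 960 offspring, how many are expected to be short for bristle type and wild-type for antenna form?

Dihybrid cross BbAa × BbAa — consider each gene separately:
bristle type: Bb × Bb → 1 BB, 2 Bb, 1 bb → 3 B_ : 1 bb (out of 4)
antenna form: Aa × Aa → 1 AA, 2 Aa, 1 aa → 3 A_ : 1 aa (out of 4)
Looking for: short (bb) and wild-type (A_)
P(short) = 1/4, P(wild-type) = 3/4
P(both) = 1/4 × 3/4 = 3/16
Expected count = 3/16 × 960 = 180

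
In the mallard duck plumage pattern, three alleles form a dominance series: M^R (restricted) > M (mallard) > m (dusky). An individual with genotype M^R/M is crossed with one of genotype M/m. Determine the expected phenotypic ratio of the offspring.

Cross: M^R/M × M/m
Allele dominance: M^R > M > m
Offspring genotypes: 1 M^R/M, 1 M^R/m, 1 M/M, 1 M/m
Phenotype counts: 2 restricted, 2 mallard
Ratio: 1 restricted : 1 mallard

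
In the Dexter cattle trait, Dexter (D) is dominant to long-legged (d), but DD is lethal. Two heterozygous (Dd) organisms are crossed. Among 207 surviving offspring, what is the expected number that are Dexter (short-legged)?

Cross: Dd × Dd
Punnett square offspring (before lethality): 1 DD, 2 Dd, 1 dd
The DD genotype is lethal (embryos die); surviving offspring: 2 Dd, 1 dd
Dexter (short-legged): 2 out of 3 → fraction 2/3
Expected count = 2/3 × 207 = 138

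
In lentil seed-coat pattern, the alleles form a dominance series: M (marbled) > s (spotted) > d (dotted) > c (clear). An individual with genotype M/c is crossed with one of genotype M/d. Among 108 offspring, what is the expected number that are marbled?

Cross: M/c × M/d
Allele dominance: M > s > d > c
Offspring genotypes: 1 M/M, 1 M/d, 1 M/c, 1 d/c
Phenotype counts: 3 marbled, 1 dotted
marbled: 3 out of 4 → fraction 3/4
Expected count = 3/4 × 108 = 81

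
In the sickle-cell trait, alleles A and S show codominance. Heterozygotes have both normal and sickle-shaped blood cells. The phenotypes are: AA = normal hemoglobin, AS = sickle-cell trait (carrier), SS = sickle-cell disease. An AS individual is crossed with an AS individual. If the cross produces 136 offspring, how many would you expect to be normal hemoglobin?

Punnett square for AS × AS:
Offspring genotypes: 1 AA, 2 AS, 1 SS
Phenotype counts: 1 normal hemoglobin, 2 sickle-cell trait (carrier), 1 sickle-cell disease
normal hemoglobin: 1 out of 4 → fraction 1/4
Expected count = 1/4 × 136 = 34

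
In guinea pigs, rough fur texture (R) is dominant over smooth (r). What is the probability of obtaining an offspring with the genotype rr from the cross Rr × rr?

Punnett square for Rr × rr:
Offspring genotypes: 2 Rr, 2 rr
Total offspring: 4
Count with target: 2
Probability: 2/4 = 1/2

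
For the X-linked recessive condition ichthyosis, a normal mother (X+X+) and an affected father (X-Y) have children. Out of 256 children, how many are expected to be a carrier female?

Cross: X+X+ × X-Y
Offspring: 2 X+X-, 2 X+Y
Probability of a carrier female: 2/4 = 1/2
Expected count = 1/2 × 256 = 128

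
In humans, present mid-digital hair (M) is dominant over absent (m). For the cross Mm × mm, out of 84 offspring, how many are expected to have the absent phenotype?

Punnett square for Mm × mm:
Offspring genotypes: 2 Mm, 2 mm
Total offspring: 4
Count with target: 2
Probability: 2/4 = 1/2
Expected count = 1/2 × 84 = 42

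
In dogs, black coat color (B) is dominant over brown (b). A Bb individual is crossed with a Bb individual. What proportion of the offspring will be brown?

Punnett square for Bb × Bb:
Offspring genotypes: 1 BB, 2 Bb, 1 bb
black: 3, brown: 1
brown: 1 out of 4
Probability: 1/4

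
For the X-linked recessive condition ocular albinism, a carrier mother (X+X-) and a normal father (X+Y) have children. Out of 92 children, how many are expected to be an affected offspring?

Cross: X+X- × X+Y
Offspring: 1 X+X+, 1 X+Y, 1 X+X-, 1 X-Y
Probability of an affected offspring: 1/4
Expected count = 1/4 × 92 = 23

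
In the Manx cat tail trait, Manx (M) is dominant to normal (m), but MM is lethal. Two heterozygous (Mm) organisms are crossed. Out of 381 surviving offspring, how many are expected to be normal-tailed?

Cross: Mm × Mm
Punnett square offspring (before lethality): 1 MM, 2 Mm, 1 mm
The MM genotype is lethal (embryos die); surviving offspring: 2 Mm, 1 mm
normal-tailed: 1 out of 3 → fraction 1/3
Expected count = 1/3 × 381 = 127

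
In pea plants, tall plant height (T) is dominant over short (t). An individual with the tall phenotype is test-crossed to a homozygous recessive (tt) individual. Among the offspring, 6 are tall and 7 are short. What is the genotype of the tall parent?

Test cross: ? × tt
Offspring: 6 tall, 7 short — approximately 1:1.
A 1:1 ratio in a test cross indicates the unknown parent is heterozygous (Tt).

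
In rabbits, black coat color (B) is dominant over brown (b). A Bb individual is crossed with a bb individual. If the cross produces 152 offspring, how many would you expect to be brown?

Punnett square for Bb × bb:
Offspring genotypes: 2 Bb, 2 bb
black: 2, brown: 2
brown: 2 out of 4 → fraction 1/2
Expected count = 1/2 × 152 = 76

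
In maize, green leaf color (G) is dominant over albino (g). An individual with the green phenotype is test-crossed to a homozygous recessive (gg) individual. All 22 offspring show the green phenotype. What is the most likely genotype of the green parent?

Test cross: ? × gg
All offspring are green.
If the unknown parent were heterozygous (Gg), about half of 22 offspring would be albino; none are. The unknown parent is most likely homozygous dominant (GG).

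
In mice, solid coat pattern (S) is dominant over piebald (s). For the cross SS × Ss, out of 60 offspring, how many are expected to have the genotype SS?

Punnett square for SS × Ss:
Offspring genotypes: 2 SS, 2 Ss
Total offspring: 4
Count with target: 2
Probability: 2/4 = 1/2
Expected count = 1/2 × 60 = 30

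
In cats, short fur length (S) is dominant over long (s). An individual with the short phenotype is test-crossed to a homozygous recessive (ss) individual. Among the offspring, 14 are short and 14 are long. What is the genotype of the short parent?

Test cross: ? × ss
Offspring: 14 short, 14 long — approximately 1:1.
A 1:1 ratio in a test cross indicates the unknown parent is heterozygous (Ss).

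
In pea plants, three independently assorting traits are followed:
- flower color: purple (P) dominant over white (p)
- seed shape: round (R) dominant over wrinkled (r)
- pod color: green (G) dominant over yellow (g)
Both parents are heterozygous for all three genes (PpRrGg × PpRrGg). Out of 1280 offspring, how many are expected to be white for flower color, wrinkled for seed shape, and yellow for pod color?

Trihybrid cross: PpRrGg × PpRrGg
Each trait segregates independently with a 3:1 phenotypic ratio, so each gene contributes 3/4 (dominant) or 1/4 (recessive).
Target: white (flower color), wrinkled (seed shape), yellow (pod color)
Probability = product of independent per-trait probabilities
= 1/4 × 1/4 × 1/4 = 1/64
Expected count = 1/64 × 1280 = 20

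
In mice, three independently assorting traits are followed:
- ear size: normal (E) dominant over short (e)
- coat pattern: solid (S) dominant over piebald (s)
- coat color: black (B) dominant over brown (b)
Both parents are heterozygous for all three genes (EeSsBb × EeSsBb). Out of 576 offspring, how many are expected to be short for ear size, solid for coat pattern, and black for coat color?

Trihybrid cross: EeSsBb × EeSsBb
Each trait segregates independently with a 3:1 phenotypic ratio, so each gene contributes 3/4 (dominant) or 1/4 (recessive).
Target: short (ear size), solid (coat pattern), black (coat color)
Probability = product of independent per-trait probabilities
= 1/4 × 3/4 × 3/4 = 9/64
Expected count = 9/64 × 576 = 81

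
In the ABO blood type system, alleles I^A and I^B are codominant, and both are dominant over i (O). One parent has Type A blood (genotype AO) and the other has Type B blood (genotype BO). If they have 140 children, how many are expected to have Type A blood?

Cross: AO × BO
Possible offspring genotypes: 1 AB, 1 AO, 1 BO, 1 OO
Blood type counts: 1 Type AB, 1 Type A, 1 Type B, 1 Type O
Probability of Type A: 1/4
Expected count = 1/4 × 140 = 35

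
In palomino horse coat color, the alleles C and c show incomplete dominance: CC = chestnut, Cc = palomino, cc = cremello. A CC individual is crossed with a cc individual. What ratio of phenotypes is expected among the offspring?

Punnett square for CC × cc:
Offspring genotypes: 4 Cc
Phenotype counts: 4 palomino
Ratio: all palomino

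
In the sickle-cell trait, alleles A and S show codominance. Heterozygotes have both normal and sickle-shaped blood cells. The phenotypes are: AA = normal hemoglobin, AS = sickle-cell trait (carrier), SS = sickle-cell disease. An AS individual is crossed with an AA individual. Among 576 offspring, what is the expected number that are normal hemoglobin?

Punnett square for AS × AA:
Offspring genotypes: 2 AA, 2 AS
Phenotype counts: 2 normal hemoglobin, 2 sickle-cell trait (carrier)
normal hemoglobin: 2 out of 4 → fraction 1/2
Expected count = 1/2 × 576 = 288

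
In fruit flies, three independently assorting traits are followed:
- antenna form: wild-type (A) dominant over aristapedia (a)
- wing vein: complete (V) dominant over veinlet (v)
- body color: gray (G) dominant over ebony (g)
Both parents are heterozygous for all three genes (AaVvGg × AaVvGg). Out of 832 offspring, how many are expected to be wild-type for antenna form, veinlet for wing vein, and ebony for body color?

Trihybrid cross: AaVvGg × AaVvGg
Each trait segregates independently with a 3:1 phenotypic ratio, so each gene contributes 3/4 (dominant) or 1/4 (recessive).
Target: wild-type (antenna form), veinlet (wing vein), ebony (body color)
Probability = product of independent per-trait probabilities
= 3/4 × 1/4 × 1/4 = 3/64
Expected count = 3/64 × 832 = 39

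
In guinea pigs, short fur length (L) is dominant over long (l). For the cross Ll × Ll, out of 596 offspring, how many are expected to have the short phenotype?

Punnett square for Ll × Ll:
Offspring genotypes: 1 LL, 2 Ll, 1 ll
Total offspring: 4
Count with target: 3
Probability: 3/4
Expected count = 3/4 × 596 = 447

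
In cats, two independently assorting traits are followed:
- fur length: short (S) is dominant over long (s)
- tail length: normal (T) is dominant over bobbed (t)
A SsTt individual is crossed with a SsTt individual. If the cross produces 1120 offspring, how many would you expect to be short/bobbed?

Dihybrid cross SsTt × SsTt — consider each gene separately:
fur length: Ss × Ss → 1 SS, 2 Ss, 1 ss → 3 S_ : 1 ss (out of 4)
tail length: Tt × Tt → 1 TT, 2 Tt, 1 tt → 3 T_ : 1 tt (out of 4)
Combine (counts out of 4 × 4 = 16): short/normal (S_T_) = 3×3 = 9; short/bobbed (S_tt) = 3×1 = 3; long/normal (ssT_) = 1×3 = 3; long/bobbed (sstt) = 1×1 = 1
Phenotype counts (out of 16): 9 short/normal, 3 short/bobbed, 3 long/normal, 1 long/bobbed
short/bobbed: 3 out of 16 → fraction 3/16
Expected count = 3/16 × 1120 = 210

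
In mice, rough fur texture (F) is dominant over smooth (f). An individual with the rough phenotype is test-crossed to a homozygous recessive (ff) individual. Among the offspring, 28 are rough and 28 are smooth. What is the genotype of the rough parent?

Test cross: ? × ff
Offspring: 28 rough, 28 smooth — approximately 1:1.
A 1:1 ratio in a test cross indicates the unknown parent is heterozygous (Ff).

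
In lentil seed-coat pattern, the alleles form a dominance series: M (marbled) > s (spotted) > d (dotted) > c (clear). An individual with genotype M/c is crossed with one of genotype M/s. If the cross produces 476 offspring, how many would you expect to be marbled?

Cross: M/c × M/s
Allele dominance: M > s > d > c
Offspring genotypes: 1 M/M, 1 M/s, 1 M/c, 1 s/c
Phenotype counts: 3 marbled, 1 spotted
marbled: 3 out of 4 → fraction 3/4
Expected count = 3/4 × 476 = 357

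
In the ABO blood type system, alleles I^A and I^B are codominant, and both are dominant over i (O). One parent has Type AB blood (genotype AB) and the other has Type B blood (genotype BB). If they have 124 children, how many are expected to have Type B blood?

Cross: AB × BB
Possible offspring genotypes: 2 AB, 2 BB
Blood type counts: 2 Type AB, 2 Type B
Probability of Type B: 2/4 = 1/2
Expected count = 1/2 × 124 = 62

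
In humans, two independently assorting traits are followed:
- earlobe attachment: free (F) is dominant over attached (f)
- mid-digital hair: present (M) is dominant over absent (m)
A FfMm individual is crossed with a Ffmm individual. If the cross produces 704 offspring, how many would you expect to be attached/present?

Dihybrid cross FfMm × Ffmm — consider each gene separately:
earlobe attachment: Ff × Ff → 1 FF, 2 Ff, 1 ff → 3 F_ : 1 ff (out of 4)
mid-digital hair: Mm × mm → 2 Mm, 2 mm → 2 M_ : 2 mm (out of 4)
Combine (counts out of 4 × 4 = 16): free/present (F_M_) = 3×2 = 6; free/absent (F_mm) = 3×2 = 6; attached/present (ffM_) = 1×2 = 2; attached/absent (ffmm) = 1×2 = 2
Phenotype counts (out of 16): 6 free/present, 6 free/absent, 2 attached/present, 2 attached/absent
attached/present: 2 out of 16 → fraction 1/8
Expected count = 1/8 × 704 = 88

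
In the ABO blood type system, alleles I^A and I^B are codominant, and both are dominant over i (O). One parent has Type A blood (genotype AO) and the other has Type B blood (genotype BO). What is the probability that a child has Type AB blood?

Cross: AO × BO
Possible offspring genotypes: 1 AB, 1 AO, 1 BO, 1 OO
Blood type counts: 1 Type AB, 1 Type A, 1 Type B, 1 Type O
Probability of Type AB: 1/4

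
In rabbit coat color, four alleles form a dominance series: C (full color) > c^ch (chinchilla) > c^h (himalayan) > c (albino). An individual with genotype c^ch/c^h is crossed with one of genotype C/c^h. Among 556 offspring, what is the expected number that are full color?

Cross: c^ch/c^h × C/c^h
Allele dominance: C > c^ch > c^h > c
Offspring genotypes: 1 C/c^ch, 1 c^ch/c^h, 1 C/c^h, 1 c^h/c^h
Phenotype counts: 2 full color, 1 chinchilla, 1 himalayan
full color: 2 out of 4 → fraction 1/2
Expected count = 1/2 × 556 = 278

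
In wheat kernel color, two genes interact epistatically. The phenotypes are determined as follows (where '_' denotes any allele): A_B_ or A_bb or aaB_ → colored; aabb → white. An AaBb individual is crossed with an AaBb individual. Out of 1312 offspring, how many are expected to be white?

Cross: AaBb × AaBb — consider each gene separately:
A gene: Aa × Aa → 1 AA, 2 Aa, 1 aa → 3 A_ : 1 aa (out of 4)
B gene: Bb × Bb → 1 BB, 2 Bb, 1 bb → 3 B_ : 1 bb (out of 4)
Genotype classes (out of 4 × 4 = 16): A_B_ = 3×3 = 9; A_bb = 3×1 = 3; aaB_ = 1×3 = 3; aabb = 1×1 = 1
Apply the phenotype rules: A_B_ (9) + A_bb (3) + aaB_ (3) → colored; aabb (1) → white
Phenotype counts (out of 16): 15 colored, 1 white
white: 1 out of 16 → fraction 1/16
Expected count = 1/16 × 1312 = 82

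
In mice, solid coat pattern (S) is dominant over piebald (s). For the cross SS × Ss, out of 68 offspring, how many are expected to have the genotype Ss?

Punnett square for SS × Ss:
Offspring genotypes: 2 SS, 2 Ss
Total offspring: 4
Count with target: 2
Probability: 2/4 = 1/2
Expected count = 1/2 × 68 = 34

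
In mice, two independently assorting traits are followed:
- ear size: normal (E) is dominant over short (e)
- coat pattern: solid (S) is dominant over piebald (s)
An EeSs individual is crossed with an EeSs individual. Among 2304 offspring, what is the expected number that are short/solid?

Dihybrid cross EeSs × EeSs — consider each gene separately:
ear size: Ee × Ee → 1 EE, 2 Ee, 1 ee → 3 E_ : 1 ee (out of 4)
coat pattern: Ss × Ss → 1 SS, 2 Ss, 1 ss → 3 S_ : 1 ss (out of 4)
Combine (counts out of 4 × 4 = 16): normal/solid (E_S_) = 3×3 = 9; normal/piebald (E_ss) = 3×1 = 3; short/solid (eeS_) = 1×3 = 3; short/piebald (eess) = 1×1 = 1
Phenotype counts (out of 16): 9 normal/solid, 3 normal/piebald, 3 short/solid, 1 short/piebald
short/solid: 3 out of 16 → fraction 3/16
Expected count = 3/16 × 2304 = 432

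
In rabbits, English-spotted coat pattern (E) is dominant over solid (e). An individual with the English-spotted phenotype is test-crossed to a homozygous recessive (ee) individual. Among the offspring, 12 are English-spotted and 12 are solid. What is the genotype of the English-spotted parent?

Test cross: ? × ee
Offspring: 12 English-spotted, 12 solid — approximately 1:1.
A 1:1 ratio in a test cross indicates the unknown parent is heterozygous (Ee).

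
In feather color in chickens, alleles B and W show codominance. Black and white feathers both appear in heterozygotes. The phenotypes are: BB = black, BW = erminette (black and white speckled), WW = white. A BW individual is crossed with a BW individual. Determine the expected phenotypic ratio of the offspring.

Punnett square for BW × BW:
Offspring genotypes: 1 BB, 2 BW, 1 WW
Phenotype counts: 1 black, 2 erminette (black and white speckled), 1 white
Ratio: 1 black : 2 erminette (black and white speckled) : 1 white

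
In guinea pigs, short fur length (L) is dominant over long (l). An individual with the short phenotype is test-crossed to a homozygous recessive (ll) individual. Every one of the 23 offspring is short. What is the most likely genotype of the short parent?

Test cross: ? × ll
All offspring are short.
If the unknown parent were heterozygous (Ll), about half of 23 offspring would be long; none are. The unknown parent is most likely homozygous dominant (LL).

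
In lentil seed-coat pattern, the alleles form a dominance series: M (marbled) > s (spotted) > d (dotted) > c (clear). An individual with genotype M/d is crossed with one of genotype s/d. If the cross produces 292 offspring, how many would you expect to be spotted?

Cross: M/d × s/d
Allele dominance: M > s > d > c
Offspring genotypes: 1 M/s, 1 M/d, 1 s/d, 1 d/d
Phenotype counts: 2 marbled, 1 spotted, 1 dotted
spotted: 1 out of 4 → fraction 1/4
Expected count = 1/4 × 292 = 73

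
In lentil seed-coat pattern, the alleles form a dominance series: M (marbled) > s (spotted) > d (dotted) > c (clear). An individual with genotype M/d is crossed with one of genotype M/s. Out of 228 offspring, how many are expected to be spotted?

Cross: M/d × M/s
Allele dominance: M > s > d > c
Offspring genotypes: 1 M/M, 1 M/s, 1 M/d, 1 s/d
Phenotype counts: 3 marbled, 1 spotted
spotted: 1 out of 4 → fraction 1/4
Expected count = 1/4 × 228 = 57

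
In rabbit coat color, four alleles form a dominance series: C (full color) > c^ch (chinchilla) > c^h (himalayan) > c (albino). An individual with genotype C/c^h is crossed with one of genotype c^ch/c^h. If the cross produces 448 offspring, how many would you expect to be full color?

Cross: C/c^h × c^ch/c^h
Allele dominance: C > c^ch > c^h > c
Offspring genotypes: 1 C/c^ch, 1 C/c^h, 1 c^ch/c^h, 1 c^h/c^h
Phenotype counts: 2 full color, 1 chinchilla, 1 himalayan
full color: 2 out of 4 → fraction 1/2
Expected count = 1/2 × 448 = 224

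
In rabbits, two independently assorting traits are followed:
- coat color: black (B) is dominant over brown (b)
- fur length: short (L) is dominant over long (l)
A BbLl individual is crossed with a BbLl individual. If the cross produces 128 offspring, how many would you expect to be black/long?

Dihybrid cross BbLl × BbLl — consider each gene separately:
coat color: Bb × Bb → 1 BB, 2 Bb, 1 bb → 3 B_ : 1 bb (out of 4)
fur length: Ll × Ll → 1 LL, 2 Ll, 1 ll → 3 L_ : 1 ll (out of 4)
Combine (counts out of 4 × 4 = 16): black/short (B_L_) = 3×3 = 9; black/long (B_ll) = 3×1 = 3; brown/short (bbL_) = 1×3 = 3; brown/long (bbll) = 1×1 = 1
Phenotype counts (out of 16): 9 black/short, 3 black/long, 3 brown/short, 1 brown/long
black/long: 3 out of 16 → fraction 3/16
Expected count = 3/16 × 128 = 24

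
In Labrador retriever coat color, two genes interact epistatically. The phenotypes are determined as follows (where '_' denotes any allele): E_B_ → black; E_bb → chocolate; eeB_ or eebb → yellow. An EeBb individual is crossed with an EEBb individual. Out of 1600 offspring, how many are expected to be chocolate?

Cross: EeBb × EEBb — consider each gene separately:
E gene: Ee × EE → 2 EE, 2 Ee → 4 E_ (out of 4)
B gene: Bb × Bb → 1 BB, 2 Bb, 1 bb → 3 B_ : 1 bb (out of 4)
Genotype classes (out of 4 × 4 = 16): E_B_ = 4×3 = 12; E_bb = 4×1 = 4
Apply the phenotype rules: E_B_ (12) → black; E_bb (4) → chocolate
Phenotype counts (out of 16): 12 black, 4 chocolate
chocolate: 4 out of 16 → fraction 1/4
Expected count = 1/4 × 1600 = 400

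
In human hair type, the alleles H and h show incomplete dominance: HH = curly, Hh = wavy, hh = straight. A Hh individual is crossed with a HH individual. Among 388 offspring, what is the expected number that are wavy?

Punnett square for Hh × HH:
Offspring genotypes: 2 HH, 2 Hh
Phenotype counts: 2 curly, 2 wavy
wavy: 2 out of 4 → fraction 1/2
Expected count = 1/2 × 388 = 194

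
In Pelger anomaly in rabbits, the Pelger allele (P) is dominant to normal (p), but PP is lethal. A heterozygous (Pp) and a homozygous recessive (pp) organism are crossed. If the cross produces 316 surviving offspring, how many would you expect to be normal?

Cross: Pp × pp
Punnett square offspring (before lethality): 2 Pp, 2 pp
No PP offspring are produced in this cross.
normal: 2 out of 4 → fraction 1/2
Expected count = 1/2 × 316 = 158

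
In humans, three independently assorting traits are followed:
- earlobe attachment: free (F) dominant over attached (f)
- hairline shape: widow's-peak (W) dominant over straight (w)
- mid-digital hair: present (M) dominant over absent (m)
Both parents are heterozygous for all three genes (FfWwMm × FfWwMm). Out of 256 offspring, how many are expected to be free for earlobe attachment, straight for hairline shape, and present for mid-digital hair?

Trihybrid cross: FfWwMm × FfWwMm
Each trait segregates independently with a 3:1 phenotypic ratio, so each gene contributes 3/4 (dominant) or 1/4 (recessive).
Target: free (earlobe attachment), straight (hairline shape), present (mid-digital hair)
Probability = product of independent per-trait probabilities
= 3/4 × 1/4 × 3/4 = 9/64
Expected count = 9/64 × 256 = 36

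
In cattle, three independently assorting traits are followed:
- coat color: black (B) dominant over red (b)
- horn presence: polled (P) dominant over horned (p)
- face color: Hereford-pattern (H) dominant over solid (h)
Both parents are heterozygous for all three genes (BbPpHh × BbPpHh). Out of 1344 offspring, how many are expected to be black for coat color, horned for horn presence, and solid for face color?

Trihybrid cross: BbPpHh × BbPpHh
Each trait segregates independently with a 3:1 phenotypic ratio, so each gene contributes 3/4 (dominant) or 1/4 (recessive).
Target: black (coat color), horned (horn presence), solid (face color)
Probability = product of independent per-trait probabilities
= 3/4 × 1/4 × 1/4 = 3/64
Expected count = 3/64 × 1344 = 63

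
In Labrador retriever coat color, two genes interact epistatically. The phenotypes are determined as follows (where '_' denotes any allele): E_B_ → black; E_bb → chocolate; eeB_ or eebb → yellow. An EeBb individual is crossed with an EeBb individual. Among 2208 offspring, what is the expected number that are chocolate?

Cross: EeBb × EeBb — consider each gene separately:
E gene: Ee × Ee → 1 EE, 2 Ee, 1 ee → 3 E_ : 1 ee (out of 4)
B gene: Bb × Bb → 1 BB, 2 Bb, 1 bb → 3 B_ : 1 bb (out of 4)
Genotype classes (out of 4 × 4 = 16): E_B_ = 3×3 = 9; E_bb = 3×1 = 3; eeB_ = 1×3 = 3; eebb = 1×1 = 1
Apply the phenotype rules: E_B_ (9) → black; E_bb (3) → chocolate; eeB_ (3) + eebb (1) → yellow
Phenotype counts (out of 16): 9 black, 3 chocolate, 4 yellow
chocolate: 3 out of 16 → fraction 3/16
Expected count = 3/16 × 2208 = 414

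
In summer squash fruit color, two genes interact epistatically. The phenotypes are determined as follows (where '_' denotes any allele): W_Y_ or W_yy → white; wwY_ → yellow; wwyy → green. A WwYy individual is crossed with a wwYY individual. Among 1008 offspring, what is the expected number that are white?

Cross: WwYy × wwYY — consider each gene separately:
W gene: Ww × ww → 2 Ww, 2 ww → 2 W_ : 2 ww (out of 4)
Y gene: Yy × YY → 2 YY, 2 Yy → 4 Y_ (out of 4)
Genotype classes (out of 4 × 4 = 16): W_Y_ = 2×4 = 8; wwY_ = 2×4 = 8
Apply the phenotype rules: W_Y_ (8) → white; wwY_ (8) → yellow
Phenotype counts (out of 16): 8 white, 8 yellow
white: 8 out of 16 → fraction 1/2
Expected count = 1/2 × 1008 = 504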